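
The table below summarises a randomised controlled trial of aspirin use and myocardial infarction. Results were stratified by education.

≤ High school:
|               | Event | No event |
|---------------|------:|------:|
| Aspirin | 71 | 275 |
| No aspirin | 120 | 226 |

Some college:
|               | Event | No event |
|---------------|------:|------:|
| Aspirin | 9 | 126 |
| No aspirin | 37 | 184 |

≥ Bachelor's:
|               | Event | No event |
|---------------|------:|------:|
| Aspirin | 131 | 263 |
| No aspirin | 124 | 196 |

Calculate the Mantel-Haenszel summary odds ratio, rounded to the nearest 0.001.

0.599

OR_MH = Σ(aᵢdᵢ/nᵢ) / Σ(bᵢcᵢ/nᵢ), where nᵢ is the stratum total.
Stratum 1 (≤ High school): n = 692; a·d/n = 71·226/692 = 23.1879; b·c/n = 275·120/692 = 47.6879
Stratum 2 (Some college): n = 356; a·d/n = 9·184/356 = 4.6517; b·c/n = 126·37/356 = 13.0955
Stratum 3 (≥ Bachelor's): n = 714; a·d/n = 131·196/714 = 35.9608; b·c/n = 263·124/714 = 45.6751
OR_MH = (23.1879 + 4.6517 + 35.9608) / (47.6879 + 13.0955 + 45.6751) = 63.8003 / 106.4584 = 0.59930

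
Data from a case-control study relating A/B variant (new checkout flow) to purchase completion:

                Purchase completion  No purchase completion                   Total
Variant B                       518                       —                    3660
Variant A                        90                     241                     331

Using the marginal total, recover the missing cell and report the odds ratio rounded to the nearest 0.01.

0.44

The missing cell is in the exposed row: 3660 − 518 = 3142.
So a = 518, b = 3142, c = 90, d = 241.
OR = (a·d)/(b·c) = (518 × 241) / (3142 × 90) = 124838 / 282780 = 0.44147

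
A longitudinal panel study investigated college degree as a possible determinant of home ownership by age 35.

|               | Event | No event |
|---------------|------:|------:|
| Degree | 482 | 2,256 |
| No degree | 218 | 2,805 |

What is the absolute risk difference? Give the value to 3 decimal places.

Cells: a = 482, b = 2256, c = 218, d = 2805.
Risk in exposed = 482/2738 = 0.176041; risk in unexposed = 218/3023 = 0.072114.
Risk difference = 0.176041 − 0.072114 = 0.103927

0.104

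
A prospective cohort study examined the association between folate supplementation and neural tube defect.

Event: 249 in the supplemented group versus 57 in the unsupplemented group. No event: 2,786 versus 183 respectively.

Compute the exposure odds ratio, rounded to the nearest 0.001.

0.287

From the description: a = 249, b = 2786, c = 57, d = 183.
OR = (a·d)/(b·c) = (249 × 183) / (2786 × 57) = 45567 / 158802 = 0.28694
Exposure is associated with lower odds of neural tube defect (OR = 0.29 < 1).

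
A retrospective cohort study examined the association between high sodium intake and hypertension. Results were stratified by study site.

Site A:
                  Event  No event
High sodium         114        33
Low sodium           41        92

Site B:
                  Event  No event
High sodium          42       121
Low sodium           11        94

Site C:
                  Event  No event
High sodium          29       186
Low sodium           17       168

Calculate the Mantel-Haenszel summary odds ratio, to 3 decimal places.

3.636

OR_MH = Σ(aᵢdᵢ/nᵢ) / Σ(bᵢcᵢ/nᵢ), where nᵢ is the stratum total.
Stratum 1 (Site A): n = 280; a·d/n = 114·92/280 = 37.4571; b·c/n = 33·41/280 = 4.8321
Stratum 2 (Site B): n = 268; a·d/n = 42·94/268 = 14.7313; b·c/n = 121·11/268 = 4.9664
Stratum 3 (Site C): n = 400; a·d/n = 29·168/400 = 12.1800; b·c/n = 186·17/400 = 7.9050
OR_MH = (37.4571 + 14.7313 + 12.1800) / (4.8321 + 4.9664 + 7.9050) = 64.3685 / 17.7036 = 3.63591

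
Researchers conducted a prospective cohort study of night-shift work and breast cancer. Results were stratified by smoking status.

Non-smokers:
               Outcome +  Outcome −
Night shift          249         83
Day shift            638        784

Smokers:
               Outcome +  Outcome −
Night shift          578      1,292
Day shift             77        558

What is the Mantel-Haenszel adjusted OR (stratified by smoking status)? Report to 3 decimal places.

OR_MH = Σ(aᵢdᵢ/nᵢ) / Σ(bᵢcᵢ/nᵢ), where nᵢ is the stratum total.
Stratum 1 (Non-smokers): n = 1754; a·d/n = 249·784/1754 = 111.2976; b·c/n = 83·638/1754 = 30.1904
Stratum 2 (Smokers): n = 2505; a·d/n = 578·558/2505 = 128.7521; b·c/n = 1292·77/2505 = 39.7142
OR_MH = (111.2976 + 128.7521) / (30.1904 + 39.7142) = 240.0497 / 69.9046 = 3.43396

3.434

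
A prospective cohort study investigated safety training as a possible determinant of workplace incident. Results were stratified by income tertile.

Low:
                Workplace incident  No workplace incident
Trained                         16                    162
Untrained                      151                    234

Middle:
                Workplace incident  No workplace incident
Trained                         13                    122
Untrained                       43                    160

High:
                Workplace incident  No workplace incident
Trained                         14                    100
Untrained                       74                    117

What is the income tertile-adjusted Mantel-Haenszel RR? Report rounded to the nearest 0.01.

RR_MH = Σ(aᵢ·n₀ᵢ/nᵢ) / Σ(cᵢ·n₁ᵢ/nᵢ), with n₁ᵢ = aᵢ+bᵢ (exposed), n₀ᵢ = cᵢ+dᵢ (unexposed), nᵢ = n₁ᵢ+n₀ᵢ.
Stratum 1 (Low): n₁ = 178, n₀ = 385, n = 563; a·n₀/n = 16·385/563 = 10.9414; c·n₁/n = 151·178/563 = 47.7407
Stratum 2 (Middle): n₁ = 135, n₀ = 203, n = 338; a·n₀/n = 13·203/338 = 7.8077; c·n₁/n = 43·135/338 = 17.1746
Stratum 3 (High): n₁ = 114, n₀ = 191, n = 305; a·n₀/n = 14·191/305 = 8.7672; c·n₁/n = 74·114/305 = 27.6590
RR_MH = (10.9414 + 7.8077 + 8.7672) / (47.7407 + 17.1746 + 27.6590) = 27.5163 / 92.5742 = 0.29723

0.30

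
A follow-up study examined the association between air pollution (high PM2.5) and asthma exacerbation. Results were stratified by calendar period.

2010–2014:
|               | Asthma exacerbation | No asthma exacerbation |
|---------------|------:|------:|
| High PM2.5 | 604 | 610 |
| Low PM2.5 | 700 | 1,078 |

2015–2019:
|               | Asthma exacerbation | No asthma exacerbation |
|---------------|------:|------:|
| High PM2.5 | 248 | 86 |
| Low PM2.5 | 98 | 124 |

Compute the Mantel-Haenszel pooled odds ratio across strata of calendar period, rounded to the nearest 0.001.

1.729

OR_MH = Σ(aᵢdᵢ/nᵢ) / Σ(bᵢcᵢ/nᵢ), where nᵢ is the stratum total.
Stratum 1 (2010–2014): n = 2992; a·d/n = 604·1078/2992 = 217.6176; b·c/n = 610·700/2992 = 142.7139
Stratum 2 (2015–2019): n = 556; a·d/n = 248·124/556 = 55.3094; b·c/n = 86·98/556 = 15.1583
OR_MH = (217.6176 + 55.3094) / (142.7139 + 15.1583) = 272.9270 / 157.8722 = 1.72878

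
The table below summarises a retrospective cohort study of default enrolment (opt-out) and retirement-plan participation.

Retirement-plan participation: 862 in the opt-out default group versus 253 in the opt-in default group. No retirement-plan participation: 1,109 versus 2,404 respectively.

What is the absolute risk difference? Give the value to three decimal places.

From the description: a = 862, b = 1109, c = 253, d = 2404.
Risk in exposed = 862/1971 = 0.437341; risk in unexposed = 253/2657 = 0.095220.
Risk difference = 0.437341 − 0.095220 = 0.342121

0.342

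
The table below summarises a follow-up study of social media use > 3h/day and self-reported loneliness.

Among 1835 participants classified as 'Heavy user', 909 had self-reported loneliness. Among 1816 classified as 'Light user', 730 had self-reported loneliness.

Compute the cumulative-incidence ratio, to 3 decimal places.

1.232

From the description: a = 909, b = 926, c = 730, d = 1086.
Risk in exposed = 909/1835 = 0.49537; risk in unexposed = 730/1816 = 0.40198.
RR = 0.49537 / 0.40198 = 1.23231
The risk among the exposed is 1.23 times that among the unexposed.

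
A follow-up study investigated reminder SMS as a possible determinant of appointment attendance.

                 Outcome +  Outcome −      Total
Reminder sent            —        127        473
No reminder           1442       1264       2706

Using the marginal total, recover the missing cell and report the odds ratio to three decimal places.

2.388

The missing cell is in the exposed row: 473 − 127 = 346.
So a = 346, b = 127, c = 1442, d = 1264.
OR = (a·d)/(b·c) = (346 × 1264) / (127 × 1442) = 437344 / 183134 = 2.38811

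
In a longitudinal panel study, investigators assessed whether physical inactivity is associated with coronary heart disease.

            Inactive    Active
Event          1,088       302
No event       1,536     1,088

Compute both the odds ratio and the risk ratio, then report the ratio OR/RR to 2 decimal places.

Reading the table with exposure as columns: a = 1088 (Inactive, case), b = 1536 (Inactive, non-case), c = 302 (Active, case), d = 1088.
OR = (1088·1088)/(1536·302) = 1183744/463872 = 2.55188
Risk in exposed = 1088/2624 = 0.41463; risk in unexposed = 302/1390 = 0.21727; RR = 1.90842
OR/RR = 2.55188 / 1.90842 = 1.33717
The outcome is not rare, so the OR lies further from 1 than the RR.

1.34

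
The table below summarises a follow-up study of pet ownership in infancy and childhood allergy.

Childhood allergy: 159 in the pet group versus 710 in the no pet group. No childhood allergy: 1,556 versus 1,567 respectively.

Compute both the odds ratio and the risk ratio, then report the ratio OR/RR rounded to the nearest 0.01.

0.76

From the description: a = 159, b = 1556, c = 710, d = 1567.
OR = (159·1567)/(1556·710) = 249153/1104760 = 0.22553
Risk in exposed = 159/1715 = 0.09271; risk in unexposed = 710/2277 = 0.31181; RR = 0.29733
OR/RR = 0.22553 / 0.29733 = 0.75851
The outcome is not rare, so the OR lies further from 1 than the RR.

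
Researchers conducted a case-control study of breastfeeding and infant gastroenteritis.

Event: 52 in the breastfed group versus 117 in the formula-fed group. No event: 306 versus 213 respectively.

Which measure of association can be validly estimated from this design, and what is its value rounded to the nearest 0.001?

0.309

From the description: a = 52, b = 306, c = 117, d = 213.
This is a case-control study: participants were sampled on outcome status, so risks in the source population cannot be estimated directly — relative risk is not valid here. The odds ratio is the appropriate measure.
OR = (a·d)/(b·c) = (52 × 213) / (306 × 117) = 11076 / 35802 = 0.30937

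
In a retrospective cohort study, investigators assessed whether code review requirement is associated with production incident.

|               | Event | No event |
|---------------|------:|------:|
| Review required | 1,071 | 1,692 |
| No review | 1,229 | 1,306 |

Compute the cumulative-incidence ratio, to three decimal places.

0.800

Cells: a = 1071, b = 1692, c = 1229, d = 1306.
Risk in exposed = 1071/2763 = 0.38762; risk in unexposed = 1229/2535 = 0.48481.
RR = 0.38762 / 0.48481 = 0.79953
The risk is 20% lower among the exposed than among the unexposed.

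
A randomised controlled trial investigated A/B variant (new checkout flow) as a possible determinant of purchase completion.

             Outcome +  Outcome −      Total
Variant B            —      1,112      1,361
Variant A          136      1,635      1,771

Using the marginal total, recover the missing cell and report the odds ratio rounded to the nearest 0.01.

2.69

The missing cell is in the exposed row: 1361 − 1112 = 249.
So a = 249, b = 1112, c = 136, d = 1635.
OR = (a·d)/(b·c) = (249 × 1635) / (1112 × 136) = 407115 / 151232 = 2.69199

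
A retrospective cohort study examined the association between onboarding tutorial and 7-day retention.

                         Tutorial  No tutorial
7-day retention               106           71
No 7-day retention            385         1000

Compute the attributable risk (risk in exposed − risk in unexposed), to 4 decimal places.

0.1496

Reading the table with exposure as columns: a = 106 (Tutorial, case), b = 385 (Tutorial, non-case), c = 71 (No tutorial, case), d = 1000.
Risk in exposed = 106/491 = 0.215886; risk in unexposed = 71/1071 = 0.066293.
Risk difference = 0.215886 − 0.066293 = 0.149593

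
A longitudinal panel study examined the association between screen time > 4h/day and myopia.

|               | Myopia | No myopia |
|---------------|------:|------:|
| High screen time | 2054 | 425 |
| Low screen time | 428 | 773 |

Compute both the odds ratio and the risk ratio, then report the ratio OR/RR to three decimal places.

3.754

Cells: a = 2054, b = 425, c = 428, d = 773.
OR = (2054·773)/(425·428) = 1587742/181900 = 8.72865
Risk in exposed = 2054/2479 = 0.82856; risk in unexposed = 428/1201 = 0.35637; RR = 2.32500
OR/RR = 8.72865 / 2.32500 = 3.75426
The outcome is not rare, so the OR lies further from 1 than the RR.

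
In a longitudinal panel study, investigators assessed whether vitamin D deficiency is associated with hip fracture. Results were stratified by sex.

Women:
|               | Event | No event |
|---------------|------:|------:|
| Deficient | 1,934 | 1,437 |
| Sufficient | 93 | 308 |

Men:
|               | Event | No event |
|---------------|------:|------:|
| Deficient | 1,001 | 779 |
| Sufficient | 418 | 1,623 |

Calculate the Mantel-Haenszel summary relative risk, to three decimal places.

RR_MH = Σ(aᵢ·n₀ᵢ/nᵢ) / Σ(cᵢ·n₁ᵢ/nᵢ), with n₁ᵢ = aᵢ+bᵢ (exposed), n₀ᵢ = cᵢ+dᵢ (unexposed), nᵢ = n₁ᵢ+n₀ᵢ.
Stratum 1 (Women): n₁ = 3371, n₀ = 401, n = 3772; a·n₀/n = 1934·401/3772 = 205.6029; c·n₁/n = 93·3371/3772 = 83.1132
Stratum 2 (Men): n₁ = 1780, n₀ = 2041, n = 3821; a·n₀/n = 1001·2041/3821 = 534.6875; c·n₁/n = 418·1780/3821 = 194.7239
RR_MH = (205.6029 + 534.6875) / (83.1132 + 194.7239) = 740.2904 / 277.8371 = 2.66448

2.664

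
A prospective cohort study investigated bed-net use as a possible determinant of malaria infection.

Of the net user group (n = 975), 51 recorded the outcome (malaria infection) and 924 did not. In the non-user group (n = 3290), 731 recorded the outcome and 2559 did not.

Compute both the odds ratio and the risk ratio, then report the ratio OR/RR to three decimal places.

0.821

From the description: a = 51, b = 924, c = 731, d = 2559.
OR = (51·2559)/(924·731) = 130509/675444 = 0.19322
Risk in exposed = 51/975 = 0.05231; risk in unexposed = 731/3290 = 0.22219; RR = 0.23542
OR/RR = 0.19322 / 0.23542 = 0.82074
The outcome is not rare, so the OR lies further from 1 than the RR.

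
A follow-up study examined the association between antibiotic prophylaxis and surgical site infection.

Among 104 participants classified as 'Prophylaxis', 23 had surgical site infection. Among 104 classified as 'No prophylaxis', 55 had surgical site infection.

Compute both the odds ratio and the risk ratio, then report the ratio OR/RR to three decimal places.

From the description: a = 23, b = 81, c = 55, d = 49.
OR = (23·49)/(81·55) = 1127/4455 = 0.25297
Risk in exposed = 23/104 = 0.22115; risk in unexposed = 55/104 = 0.52885; RR = 0.41818
OR/RR = 0.25297 / 0.41818 = 0.60494
The outcome is not rare, so the OR lies further from 1 than the RR.

0.605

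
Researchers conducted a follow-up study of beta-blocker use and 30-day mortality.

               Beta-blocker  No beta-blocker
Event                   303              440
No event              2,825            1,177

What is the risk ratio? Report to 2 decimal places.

0.36

Reading the table with exposure as columns: a = 303 (Beta-blocker, case), b = 2825 (Beta-blocker, non-case), c = 440 (No beta-blocker, case), d = 1177.
Risk in exposed = 303/3128 = 0.09687; risk in unexposed = 440/1617 = 0.27211.
RR = 0.09687 / 0.27211 = 0.35599
The risk is 64% lower among the exposed than among the unexposed.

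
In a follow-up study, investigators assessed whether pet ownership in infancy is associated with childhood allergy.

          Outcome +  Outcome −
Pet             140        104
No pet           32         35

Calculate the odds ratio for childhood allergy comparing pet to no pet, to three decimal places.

1.472

Cells: a = 140, b = 104, c = 32, d = 35.
OR = (a·d)/(b·c) = (140 × 35) / (104 × 32) = 4900 / 3328 = 1.47236
The odds of childhood allergy are about 1.47 times as high in the pet group.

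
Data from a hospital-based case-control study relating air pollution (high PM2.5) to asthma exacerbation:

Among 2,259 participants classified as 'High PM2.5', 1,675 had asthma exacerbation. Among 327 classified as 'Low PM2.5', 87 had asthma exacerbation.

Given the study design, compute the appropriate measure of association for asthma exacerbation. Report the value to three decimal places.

7.912

From the description: a = 1675, b = 584, c = 87, d = 240.
This is a hospital-based case-control study: participants were sampled on outcome status, so risks in the source population cannot be estimated directly — relative risk is not valid here. The odds ratio is the appropriate measure.
OR = (a·d)/(b·c) = (1675 × 240) / (584 × 87) = 402000 / 50808 = 7.91214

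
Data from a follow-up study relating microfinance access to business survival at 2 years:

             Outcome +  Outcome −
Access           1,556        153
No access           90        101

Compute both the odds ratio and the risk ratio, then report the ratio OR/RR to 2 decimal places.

5.91

Cells: a = 1556, b = 153, c = 90, d = 101.
OR = (1556·101)/(153·90) = 157156/13770 = 11.41293
Risk in exposed = 1556/1709 = 0.91047; risk in unexposed = 90/191 = 0.47120; RR = 1.93223
OR/RR = 11.41293 / 1.93223 = 5.90661
The outcome is not rare, so the OR lies further from 1 than the RR.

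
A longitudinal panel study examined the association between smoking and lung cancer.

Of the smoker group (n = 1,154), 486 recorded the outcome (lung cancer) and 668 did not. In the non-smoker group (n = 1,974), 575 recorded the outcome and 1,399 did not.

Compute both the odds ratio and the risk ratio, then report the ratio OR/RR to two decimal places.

From the description: a = 486, b = 668, c = 575, d = 1399.
OR = (486·1399)/(668·575) = 679914/384100 = 1.77015
Risk in exposed = 486/1154 = 0.42114; risk in unexposed = 575/1974 = 0.29129; RR = 1.44581
OR/RR = 1.77015 / 1.44581 = 1.22433
The outcome is not rare, so the OR lies further from 1 than the RR.

1.22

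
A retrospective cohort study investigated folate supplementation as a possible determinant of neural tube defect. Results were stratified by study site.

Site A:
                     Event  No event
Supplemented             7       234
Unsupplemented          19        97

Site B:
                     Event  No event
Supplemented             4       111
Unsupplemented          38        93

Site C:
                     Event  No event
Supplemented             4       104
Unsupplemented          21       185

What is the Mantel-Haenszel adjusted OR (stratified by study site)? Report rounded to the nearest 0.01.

OR_MH = Σ(aᵢdᵢ/nᵢ) / Σ(bᵢcᵢ/nᵢ), where nᵢ is the stratum total.
Stratum 1 (Site A): n = 357; a·d/n = 7·97/357 = 1.9020; b·c/n = 234·19/357 = 12.4538
Stratum 2 (Site B): n = 246; a·d/n = 4·93/246 = 1.5122; b·c/n = 111·38/246 = 17.1463
Stratum 3 (Site C): n = 314; a·d/n = 4·185/314 = 2.3567; b·c/n = 104·21/314 = 6.9554
OR_MH = (1.9020 + 1.5122 + 2.3567) / (12.4538 + 17.1463 + 6.9554) = 5.7708 / 36.5555 = 0.15787

0.16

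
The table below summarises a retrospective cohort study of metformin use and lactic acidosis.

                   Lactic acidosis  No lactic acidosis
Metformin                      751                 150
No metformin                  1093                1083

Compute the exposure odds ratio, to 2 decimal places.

Cells: a = 751, b = 150, c = 1093, d = 1083.
OR = (a·d)/(b·c) = (751 × 1083) / (150 × 1093) = 813333 / 163950 = 4.96086
The odds of lactic acidosis are about 4.96 times as high in the metformin group.

4.96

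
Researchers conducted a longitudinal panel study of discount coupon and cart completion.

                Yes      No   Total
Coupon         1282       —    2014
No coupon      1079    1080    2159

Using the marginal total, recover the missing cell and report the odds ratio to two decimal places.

1.75

The missing cell is in the exposed row: 2014 − 1282 = 732.
So a = 1282, b = 732, c = 1079, d = 1080.
OR = (a·d)/(b·c) = (1282 × 1080) / (732 × 1079) = 1384560 / 789828 = 1.75299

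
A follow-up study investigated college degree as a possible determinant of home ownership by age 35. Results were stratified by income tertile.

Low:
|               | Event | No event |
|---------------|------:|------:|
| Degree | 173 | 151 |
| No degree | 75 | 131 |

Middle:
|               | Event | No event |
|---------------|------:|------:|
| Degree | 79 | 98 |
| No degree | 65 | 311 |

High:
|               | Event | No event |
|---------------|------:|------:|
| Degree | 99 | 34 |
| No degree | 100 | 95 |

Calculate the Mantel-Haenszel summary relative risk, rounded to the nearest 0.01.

RR_MH = Σ(aᵢ·n₀ᵢ/nᵢ) / Σ(cᵢ·n₁ᵢ/nᵢ), with n₁ᵢ = aᵢ+bᵢ (exposed), n₀ᵢ = cᵢ+dᵢ (unexposed), nᵢ = n₁ᵢ+n₀ᵢ.
Stratum 1 (Low): n₁ = 324, n₀ = 206, n = 530; a·n₀/n = 173·206/530 = 67.2415; c·n₁/n = 75·324/530 = 45.8491
Stratum 2 (Middle): n₁ = 177, n₀ = 376, n = 553; a·n₀/n = 79·376/553 = 53.7143; c·n₁/n = 65·177/553 = 20.8047
Stratum 3 (High): n₁ = 133, n₀ = 195, n = 328; a·n₀/n = 99·195/328 = 58.8567; c·n₁/n = 100·133/328 = 40.5488
RR_MH = (67.2415 + 53.7143 + 58.8567) / (45.8491 + 20.8047 + 40.5488) = 179.8125 / 107.2025 = 1.67732

1.68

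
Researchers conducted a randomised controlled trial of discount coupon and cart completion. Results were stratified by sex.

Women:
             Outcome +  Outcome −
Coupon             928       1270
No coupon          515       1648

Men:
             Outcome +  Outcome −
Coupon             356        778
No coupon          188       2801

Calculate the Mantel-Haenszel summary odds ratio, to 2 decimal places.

OR_MH = Σ(aᵢdᵢ/nᵢ) / Σ(bᵢcᵢ/nᵢ), where nᵢ is the stratum total.
Stratum 1 (Women): n = 4361; a·d/n = 928·1648/4361 = 350.6865; b·c/n = 1270·515/4361 = 149.9771
Stratum 2 (Men): n = 4123; a·d/n = 356·2801/4123 = 241.8520; b·c/n = 778·188/4123 = 35.4751
OR_MH = (350.6865 + 241.8520) / (149.9771 + 35.4751) = 592.5386 / 185.4522 = 3.19510

3.20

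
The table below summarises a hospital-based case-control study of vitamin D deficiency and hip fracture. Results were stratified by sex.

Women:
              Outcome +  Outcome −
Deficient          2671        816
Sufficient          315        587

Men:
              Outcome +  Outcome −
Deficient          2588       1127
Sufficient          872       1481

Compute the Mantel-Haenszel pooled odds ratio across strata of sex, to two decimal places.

OR_MH = Σ(aᵢdᵢ/nᵢ) / Σ(bᵢcᵢ/nᵢ), where nᵢ is the stratum total.
Stratum 1 (Women): n = 4389; a·d/n = 2671·587/4389 = 357.2288; b·c/n = 816·315/4389 = 58.5646
Stratum 2 (Men): n = 6068; a·d/n = 2588·1481/6068 = 631.6460; b·c/n = 1127·872/6068 = 161.9552
OR_MH = (357.2288 + 631.6460) / (58.5646 + 161.9552) = 988.8748 / 220.5198 = 4.48429

4.48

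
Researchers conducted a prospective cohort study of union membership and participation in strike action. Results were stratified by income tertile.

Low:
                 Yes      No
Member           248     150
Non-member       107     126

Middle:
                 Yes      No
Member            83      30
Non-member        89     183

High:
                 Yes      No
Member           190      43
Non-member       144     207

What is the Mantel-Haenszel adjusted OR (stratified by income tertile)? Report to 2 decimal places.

OR_MH = Σ(aᵢdᵢ/nᵢ) / Σ(bᵢcᵢ/nᵢ), where nᵢ is the stratum total.
Stratum 1 (Low): n = 631; a·d/n = 248·126/631 = 49.5214; b·c/n = 150·107/631 = 25.4358
Stratum 2 (Middle): n = 385; a·d/n = 83·183/385 = 39.4519; b·c/n = 30·89/385 = 6.9351
Stratum 3 (High): n = 584; a·d/n = 190·207/584 = 67.3459; b·c/n = 43·144/584 = 10.6027
OR_MH = (49.5214 + 39.4519 + 67.3459) / (25.4358 + 6.9351 + 10.6027) = 156.3192 / 42.9736 = 3.63756

3.64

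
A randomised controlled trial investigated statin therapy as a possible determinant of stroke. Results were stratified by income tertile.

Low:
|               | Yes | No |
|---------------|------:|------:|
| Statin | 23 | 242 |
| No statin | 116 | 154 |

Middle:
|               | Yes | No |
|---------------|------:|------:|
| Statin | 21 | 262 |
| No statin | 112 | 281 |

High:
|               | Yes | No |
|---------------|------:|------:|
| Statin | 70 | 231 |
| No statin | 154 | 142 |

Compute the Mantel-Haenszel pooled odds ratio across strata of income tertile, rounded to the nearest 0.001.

0.206

OR_MH = Σ(aᵢdᵢ/nᵢ) / Σ(bᵢcᵢ/nᵢ), where nᵢ is the stratum total.
Stratum 1 (Low): n = 535; a·d/n = 23·154/535 = 6.6206; b·c/n = 242·116/535 = 52.4710
Stratum 2 (Middle): n = 676; a·d/n = 21·281/676 = 8.7293; b·c/n = 262·112/676 = 43.4083
Stratum 3 (High): n = 597; a·d/n = 70·142/597 = 16.6499; b·c/n = 231·154/597 = 59.5879
OR_MH = (6.6206 + 8.7293 + 16.6499) / (52.4710 + 43.4083 + 59.5879) = 31.9998 / 155.4673 = 0.20583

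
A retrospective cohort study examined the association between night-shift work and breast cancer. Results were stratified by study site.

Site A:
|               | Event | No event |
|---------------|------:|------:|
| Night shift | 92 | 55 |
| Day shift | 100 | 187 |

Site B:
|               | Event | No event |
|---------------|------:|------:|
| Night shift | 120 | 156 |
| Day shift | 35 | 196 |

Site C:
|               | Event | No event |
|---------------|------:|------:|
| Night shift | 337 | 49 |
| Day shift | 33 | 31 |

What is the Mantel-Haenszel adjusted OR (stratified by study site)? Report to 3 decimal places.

4.041

OR_MH = Σ(aᵢdᵢ/nᵢ) / Σ(bᵢcᵢ/nᵢ), where nᵢ is the stratum total.
Stratum 1 (Site A): n = 434; a·d/n = 92·187/434 = 39.6406; b·c/n = 55·100/434 = 12.6728
Stratum 2 (Site B): n = 507; a·d/n = 120·196/507 = 46.3905; b·c/n = 156·35/507 = 10.7692
Stratum 3 (Site C): n = 450; a·d/n = 337·31/450 = 23.2156; b·c/n = 49·33/450 = 3.5933
OR_MH = (39.6406 + 46.3905 + 23.2156) / (12.6728 + 10.7692 + 3.5933) = 109.2466 / 27.0354 = 4.04088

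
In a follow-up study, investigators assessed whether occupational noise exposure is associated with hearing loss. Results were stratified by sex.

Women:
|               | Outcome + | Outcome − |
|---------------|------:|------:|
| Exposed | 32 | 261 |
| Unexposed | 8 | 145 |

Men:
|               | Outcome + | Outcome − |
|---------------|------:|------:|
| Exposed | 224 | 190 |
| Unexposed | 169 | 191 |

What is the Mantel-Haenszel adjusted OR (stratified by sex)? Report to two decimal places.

1.42

OR_MH = Σ(aᵢdᵢ/nᵢ) / Σ(bᵢcᵢ/nᵢ), where nᵢ is the stratum total.
Stratum 1 (Women): n = 446; a·d/n = 32·145/446 = 10.4036; b·c/n = 261·8/446 = 4.6816
Stratum 2 (Men): n = 774; a·d/n = 224·191/774 = 55.2765; b·c/n = 190·169/774 = 41.4858
OR_MH = (10.4036 + 55.2765) / (4.6816 + 41.4858) = 65.6801 / 46.1674 = 1.42265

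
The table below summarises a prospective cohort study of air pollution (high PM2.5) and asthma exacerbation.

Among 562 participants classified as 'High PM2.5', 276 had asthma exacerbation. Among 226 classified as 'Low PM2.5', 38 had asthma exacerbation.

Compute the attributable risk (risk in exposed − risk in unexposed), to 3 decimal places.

From the description: a = 276, b = 286, c = 38, d = 188.
Risk in exposed = 276/562 = 0.491103; risk in unexposed = 38/226 = 0.168142.
Risk difference = 0.491103 − 0.168142 = 0.322962

0.323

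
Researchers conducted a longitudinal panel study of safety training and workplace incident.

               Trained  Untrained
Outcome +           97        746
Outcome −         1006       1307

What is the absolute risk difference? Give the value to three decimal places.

Reading the table with exposure as columns: a = 97 (Trained, case), b = 1006 (Trained, non-case), c = 746 (Untrained, case), d = 1307.
Risk in exposed = 97/1103 = 0.087942; risk in unexposed = 746/2053 = 0.363371.
Risk difference = 0.087942 − 0.363371 = -0.275429

-0.275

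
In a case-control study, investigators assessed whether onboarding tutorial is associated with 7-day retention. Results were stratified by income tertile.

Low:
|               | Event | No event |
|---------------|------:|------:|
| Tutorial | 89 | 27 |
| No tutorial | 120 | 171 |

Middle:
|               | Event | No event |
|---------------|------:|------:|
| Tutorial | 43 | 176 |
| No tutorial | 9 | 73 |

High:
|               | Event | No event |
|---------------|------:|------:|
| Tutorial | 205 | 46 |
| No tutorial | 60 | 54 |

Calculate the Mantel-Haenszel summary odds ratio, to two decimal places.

3.76

OR_MH = Σ(aᵢdᵢ/nᵢ) / Σ(bᵢcᵢ/nᵢ), where nᵢ is the stratum total.
Stratum 1 (Low): n = 407; a·d/n = 89·171/407 = 37.3931; b·c/n = 27·120/407 = 7.9607
Stratum 2 (Middle): n = 301; a·d/n = 43·73/301 = 10.4286; b·c/n = 176·9/301 = 5.2625
Stratum 3 (High): n = 365; a·d/n = 205·54/365 = 30.3288; b·c/n = 46·60/365 = 7.5616
OR_MH = (37.3931 + 10.4286 + 30.3288) / (7.9607 + 5.2625 + 7.5616) = 78.1505 / 20.7848 = 3.75998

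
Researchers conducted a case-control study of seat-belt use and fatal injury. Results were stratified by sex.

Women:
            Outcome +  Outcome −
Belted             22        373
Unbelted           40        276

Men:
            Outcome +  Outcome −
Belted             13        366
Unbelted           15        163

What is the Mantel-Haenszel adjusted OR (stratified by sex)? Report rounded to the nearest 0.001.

0.400

OR_MH = Σ(aᵢdᵢ/nᵢ) / Σ(bᵢcᵢ/nᵢ), where nᵢ is the stratum total.
Stratum 1 (Women): n = 711; a·d/n = 22·276/711 = 8.5401; b·c/n = 373·40/711 = 20.9845
Stratum 2 (Men): n = 557; a·d/n = 13·163/557 = 3.8043; b·c/n = 366·15/557 = 9.8564
OR_MH = (8.5401 + 3.8043) / (20.9845 + 9.8564) = 12.3444 / 30.8409 = 0.40026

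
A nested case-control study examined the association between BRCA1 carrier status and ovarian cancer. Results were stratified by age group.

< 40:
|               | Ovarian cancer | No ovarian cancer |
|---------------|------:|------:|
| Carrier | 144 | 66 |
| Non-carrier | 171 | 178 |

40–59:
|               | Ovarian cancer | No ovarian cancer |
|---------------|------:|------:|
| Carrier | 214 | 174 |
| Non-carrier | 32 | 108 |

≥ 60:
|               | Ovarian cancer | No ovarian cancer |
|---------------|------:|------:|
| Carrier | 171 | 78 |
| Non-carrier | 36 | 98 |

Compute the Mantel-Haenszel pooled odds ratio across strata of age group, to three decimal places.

OR_MH = Σ(aᵢdᵢ/nᵢ) / Σ(bᵢcᵢ/nᵢ), where nᵢ is the stratum total.
Stratum 1 (< 40): n = 559; a·d/n = 144·178/559 = 45.8533; b·c/n = 66·171/559 = 20.1896
Stratum 2 (40–59): n = 528; a·d/n = 214·108/528 = 43.7727; b·c/n = 174·32/528 = 10.5455
Stratum 3 (≥ 60): n = 383; a·d/n = 171·98/383 = 43.7546; b·c/n = 78·36/383 = 7.3316
OR_MH = (45.8533 + 43.7727 + 43.7546) / (20.1896 + 10.5455 + 7.3316) = 133.3806 / 38.0667 = 3.50387

3.504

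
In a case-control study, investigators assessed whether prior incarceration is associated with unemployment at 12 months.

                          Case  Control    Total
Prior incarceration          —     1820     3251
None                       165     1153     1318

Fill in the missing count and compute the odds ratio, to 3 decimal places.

5.494

The missing cell is in the exposed row: 3251 − 1820 = 1431.
So a = 1431, b = 1820, c = 165, d = 1153.
OR = (a·d)/(b·c) = (1431 × 1153) / (1820 × 165) = 1649943 / 300300 = 5.49432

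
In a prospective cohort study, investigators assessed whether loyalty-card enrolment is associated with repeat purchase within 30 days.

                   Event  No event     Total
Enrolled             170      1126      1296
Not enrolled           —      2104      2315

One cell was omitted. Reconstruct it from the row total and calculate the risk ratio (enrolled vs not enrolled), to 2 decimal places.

The missing cell is in the unexposed row: 2315 − 2104 = 211.
So a = 170, b = 1126, c = 211, d = 2104.
RR = [a/(a+b)] / [c/(c+d)] = (170/1296) / (211/2315) = 0.13117/0.09114 = 1.43917

1.44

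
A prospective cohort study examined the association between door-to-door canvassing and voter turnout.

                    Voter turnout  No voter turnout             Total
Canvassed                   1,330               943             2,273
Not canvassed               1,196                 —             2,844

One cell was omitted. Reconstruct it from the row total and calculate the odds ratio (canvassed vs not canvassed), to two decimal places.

1.94

The missing cell is in the unexposed row: 2844 − 1196 = 1648.
So a = 1330, b = 943, c = 1196, d = 1648.
OR = (a·d)/(b·c) = (1330 × 1648) / (943 × 1196) = 2191840 / 1127828 = 1.94342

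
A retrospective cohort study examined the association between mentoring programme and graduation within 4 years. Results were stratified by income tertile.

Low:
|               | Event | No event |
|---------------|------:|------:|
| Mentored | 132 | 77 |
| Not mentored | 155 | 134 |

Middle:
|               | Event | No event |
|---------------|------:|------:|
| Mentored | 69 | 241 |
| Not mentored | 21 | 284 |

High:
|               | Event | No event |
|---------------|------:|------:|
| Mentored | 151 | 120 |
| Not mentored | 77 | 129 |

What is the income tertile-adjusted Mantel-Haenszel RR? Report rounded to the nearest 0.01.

RR_MH = Σ(aᵢ·n₀ᵢ/nᵢ) / Σ(cᵢ·n₁ᵢ/nᵢ), with n₁ᵢ = aᵢ+bᵢ (exposed), n₀ᵢ = cᵢ+dᵢ (unexposed), nᵢ = n₁ᵢ+n₀ᵢ.
Stratum 1 (Low): n₁ = 209, n₀ = 289, n = 498; a·n₀/n = 132·289/498 = 76.6024; c·n₁/n = 155·209/498 = 65.0502
Stratum 2 (Middle): n₁ = 310, n₀ = 305, n = 615; a·n₀/n = 69·305/615 = 34.2195; c·n₁/n = 21·310/615 = 10.5854
Stratum 3 (High): n₁ = 271, n₀ = 206, n = 477; a·n₀/n = 151·206/477 = 65.2117; c·n₁/n = 77·271/477 = 43.7463
RR_MH = (76.6024 + 34.2195 + 65.2117) / (65.0502 + 10.5854 + 43.7463) = 176.0337 / 119.3819 = 1.47454

1.47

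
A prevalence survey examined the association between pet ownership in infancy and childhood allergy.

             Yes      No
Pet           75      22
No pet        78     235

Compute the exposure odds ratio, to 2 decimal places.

10.27

Cells: a = 75, b = 22, c = 78, d = 235.
OR = (a·d)/(b·c) = (75 × 235) / (22 × 78) = 17625 / 1716 = 10.27098
The odds of childhood allergy are about 10.27 times as high in the pet group.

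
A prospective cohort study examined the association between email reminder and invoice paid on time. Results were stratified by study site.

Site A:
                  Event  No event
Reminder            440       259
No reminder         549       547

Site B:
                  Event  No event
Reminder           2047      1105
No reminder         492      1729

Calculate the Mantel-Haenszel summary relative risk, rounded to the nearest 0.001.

2.219

RR_MH = Σ(aᵢ·n₀ᵢ/nᵢ) / Σ(cᵢ·n₁ᵢ/nᵢ), with n₁ᵢ = aᵢ+bᵢ (exposed), n₀ᵢ = cᵢ+dᵢ (unexposed), nᵢ = n₁ᵢ+n₀ᵢ.
Stratum 1 (Site A): n₁ = 699, n₀ = 1096, n = 1795; a·n₀/n = 440·1096/1795 = 268.6574; c·n₁/n = 549·699/1795 = 213.7889
Stratum 2 (Site B): n₁ = 3152, n₀ = 2221, n = 5373; a·n₀/n = 2047·2221/5373 = 846.1543; c·n₁/n = 492·3152/5373 = 288.6253
RR_MH = (268.6574 + 846.1543) / (213.7889 + 288.6253) = 1114.8117 / 502.4142 = 2.21891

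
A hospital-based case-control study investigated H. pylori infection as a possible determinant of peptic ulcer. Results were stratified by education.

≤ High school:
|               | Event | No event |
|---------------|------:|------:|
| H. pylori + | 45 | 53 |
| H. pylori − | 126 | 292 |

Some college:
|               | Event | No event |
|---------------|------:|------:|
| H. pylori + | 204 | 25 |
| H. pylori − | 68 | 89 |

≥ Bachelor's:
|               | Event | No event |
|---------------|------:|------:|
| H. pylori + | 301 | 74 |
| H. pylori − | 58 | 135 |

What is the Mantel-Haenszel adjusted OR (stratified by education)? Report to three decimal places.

OR_MH = Σ(aᵢdᵢ/nᵢ) / Σ(bᵢcᵢ/nᵢ), where nᵢ is the stratum total.
Stratum 1 (≤ High school): n = 516; a·d/n = 45·292/516 = 25.4651; b·c/n = 53·126/516 = 12.9419
Stratum 2 (Some college): n = 386; a·d/n = 204·89/386 = 47.0363; b·c/n = 25·68/386 = 4.4041
Stratum 3 (≥ Bachelor's): n = 568; a·d/n = 301·135/568 = 71.5405; b·c/n = 74·58/568 = 7.5563
OR_MH = (25.4651 + 47.0363 + 71.5405) / (12.9419 + 4.4041 + 7.5563) = 144.0419 / 24.9023 = 5.78427

5.784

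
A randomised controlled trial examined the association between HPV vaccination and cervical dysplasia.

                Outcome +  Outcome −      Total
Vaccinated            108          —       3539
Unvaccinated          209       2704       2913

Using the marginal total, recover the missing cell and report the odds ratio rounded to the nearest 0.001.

The missing cell is in the exposed row: 3539 − 108 = 3431.
So a = 108, b = 3431, c = 209, d = 2704.
OR = (a·d)/(b·c) = (108 × 2704) / (3431 × 209) = 292032 / 717079 = 0.40725

0.407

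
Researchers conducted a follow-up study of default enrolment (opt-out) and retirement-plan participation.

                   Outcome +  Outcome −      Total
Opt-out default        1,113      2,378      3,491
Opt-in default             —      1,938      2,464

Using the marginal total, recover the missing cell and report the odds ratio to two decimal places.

The missing cell is in the unexposed row: 2464 − 1938 = 526.
So a = 1113, b = 2378, c = 526, d = 1938.
OR = (a·d)/(b·c) = (1113 × 1938) / (2378 × 526) = 2156994 / 1250828 = 1.72445

1.72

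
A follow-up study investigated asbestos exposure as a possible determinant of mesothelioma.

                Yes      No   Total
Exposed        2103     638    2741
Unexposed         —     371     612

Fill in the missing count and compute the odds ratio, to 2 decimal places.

The missing cell is in the unexposed row: 612 − 371 = 241.
So a = 2103, b = 638, c = 241, d = 371.
OR = (a·d)/(b·c) = (2103 × 371) / (638 × 241) = 780213 / 153758 = 5.07429

5.07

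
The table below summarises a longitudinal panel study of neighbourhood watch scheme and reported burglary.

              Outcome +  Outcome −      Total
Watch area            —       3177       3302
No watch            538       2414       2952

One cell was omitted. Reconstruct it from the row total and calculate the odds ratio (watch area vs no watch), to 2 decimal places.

The missing cell is in the exposed row: 3302 − 3177 = 125.
So a = 125, b = 3177, c = 538, d = 2414.
OR = (a·d)/(b·c) = (125 × 2414) / (3177 × 538) = 301750 / 1709226 = 0.17654

0.18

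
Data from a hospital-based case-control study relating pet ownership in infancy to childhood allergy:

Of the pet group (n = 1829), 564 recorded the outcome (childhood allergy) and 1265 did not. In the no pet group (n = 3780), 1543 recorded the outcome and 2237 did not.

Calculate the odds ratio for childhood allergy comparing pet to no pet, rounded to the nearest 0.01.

From the description: a = 564, b = 1265, c = 1543, d = 2237.
OR = (a·d)/(b·c) = (564 × 2237) / (1265 × 1543) = 1261668 / 1951895 = 0.64638
Exposure is associated with lower odds of childhood allergy (OR = 0.65 < 1).

0.65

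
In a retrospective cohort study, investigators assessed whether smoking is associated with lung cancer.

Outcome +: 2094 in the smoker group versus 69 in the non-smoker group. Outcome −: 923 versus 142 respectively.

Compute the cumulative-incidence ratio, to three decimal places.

2.122

From the description: a = 2094, b = 923, c = 69, d = 142.
Risk in exposed = 2094/3017 = 0.69407; risk in unexposed = 69/211 = 0.32701.
RR = 0.69407 / 0.32701 = 2.12244
The risk among the exposed is 2.12 times that among the unexposed.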